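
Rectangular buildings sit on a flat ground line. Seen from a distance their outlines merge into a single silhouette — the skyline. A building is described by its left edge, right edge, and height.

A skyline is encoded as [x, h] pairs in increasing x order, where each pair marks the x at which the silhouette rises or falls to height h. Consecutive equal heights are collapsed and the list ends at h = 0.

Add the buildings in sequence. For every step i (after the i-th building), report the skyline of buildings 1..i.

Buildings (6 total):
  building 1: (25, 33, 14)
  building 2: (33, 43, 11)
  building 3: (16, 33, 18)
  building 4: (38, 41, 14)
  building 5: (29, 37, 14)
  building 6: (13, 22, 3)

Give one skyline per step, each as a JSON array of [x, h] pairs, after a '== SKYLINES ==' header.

== SKYLINES ==
[[25,14],[33,0]]
[[25,14],[33,11],[43,0]]
[[16,18],[33,11],[43,0]]
[[16,18],[33,11],[38,14],[41,11],[43,0]]
[[16,18],[33,14],[37,11],[38,14],[41,11],[43,0]]
[[13,3],[16,18],[33,14],[37,11],[38,14],[41,11],[43,0]]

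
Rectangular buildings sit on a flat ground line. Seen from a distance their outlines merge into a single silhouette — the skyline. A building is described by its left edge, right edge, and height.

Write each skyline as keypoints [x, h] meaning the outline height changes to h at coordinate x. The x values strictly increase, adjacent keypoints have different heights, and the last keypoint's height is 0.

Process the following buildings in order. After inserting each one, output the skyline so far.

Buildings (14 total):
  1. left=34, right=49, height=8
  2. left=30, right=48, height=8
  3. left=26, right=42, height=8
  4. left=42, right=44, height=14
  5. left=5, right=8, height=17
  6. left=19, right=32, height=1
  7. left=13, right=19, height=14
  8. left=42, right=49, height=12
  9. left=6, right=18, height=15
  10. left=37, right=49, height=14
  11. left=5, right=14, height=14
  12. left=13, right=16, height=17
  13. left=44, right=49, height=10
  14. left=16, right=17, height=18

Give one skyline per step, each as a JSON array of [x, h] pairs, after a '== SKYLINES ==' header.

== SKYLINES ==
[[34,8],[49,0]]
[[30,8],[49,0]]
[[26,8],[49,0]]
[[26,8],[42,14],[44,8],[49,0]]
[[5,17],[8,0],[26,8],[42,14],[44,8],[49,0]]
[[5,17],[8,0],[19,1],[26,8],[42,14],[44,8],[49,0]]
[[5,17],[8,0],[13,14],[19,1],[26,8],[42,14],[44,8],[49,0]]
[[5,17],[8,0],[13,14],[19,1],[26,8],[42,14],[44,12],[49,0]]
[[5,17],[8,15],[18,14],[19,1],[26,8],[42,14],[44,12],[49,0]]
[[5,17],[8,15],[18,14],[19,1],[26,8],[37,14],[49,0]]
[[5,17],[8,15],[18,14],[19,1],[26,8],[37,14],[49,0]]
[[5,17],[8,15],[13,17],[16,15],[18,14],[19,1],[26,8],[37,14],[49,0]]
[[5,17],[8,15],[13,17],[16,15],[18,14],[19,1],[26,8],[37,14],[49,0]]
[[5,17],[8,15],[13,17],[16,18],[17,15],[18,14],[19,1],[26,8],[37,14],[49,0]]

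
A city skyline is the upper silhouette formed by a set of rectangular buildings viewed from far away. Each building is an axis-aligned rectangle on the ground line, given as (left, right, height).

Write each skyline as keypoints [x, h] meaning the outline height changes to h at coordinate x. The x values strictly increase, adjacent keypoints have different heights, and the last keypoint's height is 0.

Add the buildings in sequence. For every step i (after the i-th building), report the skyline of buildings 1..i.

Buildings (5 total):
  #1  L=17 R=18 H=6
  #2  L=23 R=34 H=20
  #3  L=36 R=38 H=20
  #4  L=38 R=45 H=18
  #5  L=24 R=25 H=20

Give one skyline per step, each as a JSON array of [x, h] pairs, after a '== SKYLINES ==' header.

== SKYLINES ==
[[17,6],[18,0]]
[[17,6],[18,0],[23,20],[34,0]]
[[17,6],[18,0],[23,20],[34,0],[36,20],[38,0]]
[[17,6],[18,0],[23,20],[34,0],[36,20],[38,18],[45,0]]
[[17,6],[18,0],[23,20],[34,0],[36,20],[38,18],[45,0]]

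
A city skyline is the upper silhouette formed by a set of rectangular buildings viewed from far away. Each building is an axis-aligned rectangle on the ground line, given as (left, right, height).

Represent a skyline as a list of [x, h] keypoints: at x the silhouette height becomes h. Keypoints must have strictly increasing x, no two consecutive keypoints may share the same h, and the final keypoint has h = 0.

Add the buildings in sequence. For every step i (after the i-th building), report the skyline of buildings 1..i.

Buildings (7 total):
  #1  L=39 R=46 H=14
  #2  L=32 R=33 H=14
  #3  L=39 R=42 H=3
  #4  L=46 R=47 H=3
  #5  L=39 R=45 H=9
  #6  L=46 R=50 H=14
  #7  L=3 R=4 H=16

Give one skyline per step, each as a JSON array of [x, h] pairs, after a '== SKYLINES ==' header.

== SKYLINES ==
[[39,14],[46,0]]
[[32,14],[33,0],[39,14],[46,0]]
[[32,14],[33,0],[39,14],[46,0]]
[[32,14],[33,0],[39,14],[46,3],[47,0]]
[[32,14],[33,0],[39,14],[46,3],[47,0]]
[[32,14],[33,0],[39,14],[50,0]]
[[3,16],[4,0],[32,14],[33,0],[39,14],[50,0]]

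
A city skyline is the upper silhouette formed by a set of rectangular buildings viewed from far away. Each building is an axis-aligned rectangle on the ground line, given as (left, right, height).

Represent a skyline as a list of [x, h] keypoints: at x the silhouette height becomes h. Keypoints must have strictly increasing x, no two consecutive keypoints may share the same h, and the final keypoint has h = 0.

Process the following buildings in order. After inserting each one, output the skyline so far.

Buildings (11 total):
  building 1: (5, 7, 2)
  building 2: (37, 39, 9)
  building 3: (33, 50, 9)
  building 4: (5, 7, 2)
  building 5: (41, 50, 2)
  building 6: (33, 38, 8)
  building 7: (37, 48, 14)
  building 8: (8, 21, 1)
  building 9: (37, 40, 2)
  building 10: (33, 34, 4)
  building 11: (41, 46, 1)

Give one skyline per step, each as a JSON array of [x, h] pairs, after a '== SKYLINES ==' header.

== SKYLINES ==
[[5,2],[7,0]]
[[5,2],[7,0],[37,9],[39,0]]
[[5,2],[7,0],[33,9],[50,0]]
[[5,2],[7,0],[33,9],[50,0]]
[[5,2],[7,0],[33,9],[50,0]]
[[5,2],[7,0],[33,9],[50,0]]
[[5,2],[7,0],[33,9],[37,14],[48,9],[50,0]]
[[5,2],[7,0],[8,1],[21,0],[33,9],[37,14],[48,9],[50,0]]
[[5,2],[7,0],[8,1],[21,0],[33,9],[37,14],[48,9],[50,0]]
[[5,2],[7,0],[8,1],[21,0],[33,9],[37,14],[48,9],[50,0]]
[[5,2],[7,0],[8,1],[21,0],[33,9],[37,14],[48,9],[50,0]]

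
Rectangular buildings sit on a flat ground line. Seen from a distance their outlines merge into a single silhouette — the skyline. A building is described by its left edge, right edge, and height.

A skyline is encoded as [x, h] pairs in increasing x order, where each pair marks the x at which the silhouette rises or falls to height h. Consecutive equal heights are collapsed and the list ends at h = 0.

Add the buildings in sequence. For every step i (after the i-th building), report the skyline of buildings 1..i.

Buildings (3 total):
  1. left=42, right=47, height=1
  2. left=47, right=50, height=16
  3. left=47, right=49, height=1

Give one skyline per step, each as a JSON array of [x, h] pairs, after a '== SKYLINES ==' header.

== SKYLINES ==
[[42,1],[47,0]]
[[42,1],[47,16],[50,0]]
[[42,1],[47,16],[50,0]]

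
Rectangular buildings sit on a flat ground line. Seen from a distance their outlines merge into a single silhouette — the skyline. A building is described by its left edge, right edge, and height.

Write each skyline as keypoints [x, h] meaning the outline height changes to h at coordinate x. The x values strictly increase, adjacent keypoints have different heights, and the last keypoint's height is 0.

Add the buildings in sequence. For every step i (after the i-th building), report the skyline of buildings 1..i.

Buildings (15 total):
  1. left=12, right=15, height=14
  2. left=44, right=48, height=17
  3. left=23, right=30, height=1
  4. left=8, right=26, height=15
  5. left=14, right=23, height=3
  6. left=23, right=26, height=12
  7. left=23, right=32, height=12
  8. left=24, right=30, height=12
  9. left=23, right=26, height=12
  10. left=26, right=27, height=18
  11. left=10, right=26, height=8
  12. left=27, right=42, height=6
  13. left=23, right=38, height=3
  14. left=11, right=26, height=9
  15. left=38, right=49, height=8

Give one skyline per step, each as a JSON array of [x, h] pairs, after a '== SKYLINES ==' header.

== SKYLINES ==
[[12,14],[15,0]]
[[12,14],[15,0],[44,17],[48,0]]
[[12,14],[15,0],[23,1],[30,0],[44,17],[48,0]]
[[8,15],[26,1],[30,0],[44,17],[48,0]]
[[8,15],[26,1],[30,0],[44,17],[48,0]]
[[8,15],[26,1],[30,0],[44,17],[48,0]]
[[8,15],[26,12],[32,0],[44,17],[48,0]]
[[8,15],[26,12],[32,0],[44,17],[48,0]]
[[8,15],[26,12],[32,0],[44,17],[48,0]]
[[8,15],[26,18],[27,12],[32,0],[44,17],[48,0]]
[[8,15],[26,18],[27,12],[32,0],[44,17],[48,0]]
[[8,15],[26,18],[27,12],[32,6],[42,0],[44,17],[48,0]]
[[8,15],[26,18],[27,12],[32,6],[42,0],[44,17],[48,0]]
[[8,15],[26,18],[27,12],[32,6],[42,0],[44,17],[48,0]]
[[8,15],[26,18],[27,12],[32,6],[38,8],[44,17],[48,8],[49,0]]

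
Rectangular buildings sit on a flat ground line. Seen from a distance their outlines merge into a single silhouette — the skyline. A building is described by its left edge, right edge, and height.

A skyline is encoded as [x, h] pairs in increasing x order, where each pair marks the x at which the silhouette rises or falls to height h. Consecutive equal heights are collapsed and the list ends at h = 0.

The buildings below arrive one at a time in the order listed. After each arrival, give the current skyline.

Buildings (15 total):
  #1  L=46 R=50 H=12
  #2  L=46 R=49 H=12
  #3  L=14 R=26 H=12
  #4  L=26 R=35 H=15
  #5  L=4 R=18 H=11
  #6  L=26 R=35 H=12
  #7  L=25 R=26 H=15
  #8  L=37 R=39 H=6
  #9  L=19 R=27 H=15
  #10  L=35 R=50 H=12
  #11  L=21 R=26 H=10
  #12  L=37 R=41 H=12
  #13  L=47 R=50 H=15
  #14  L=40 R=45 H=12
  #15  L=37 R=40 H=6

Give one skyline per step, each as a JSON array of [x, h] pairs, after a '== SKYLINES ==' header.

== SKYLINES ==
[[46,12],[50,0]]
[[46,12],[50,0]]
[[14,12],[26,0],[46,12],[50,0]]
[[14,12],[26,15],[35,0],[46,12],[50,0]]
[[4,11],[14,12],[26,15],[35,0],[46,12],[50,0]]
[[4,11],[14,12],[26,15],[35,0],[46,12],[50,0]]
[[4,11],[14,12],[25,15],[35,0],[46,12],[50,0]]
[[4,11],[14,12],[25,15],[35,0],[37,6],[39,0],[46,12],[50,0]]
[[4,11],[14,12],[19,15],[35,0],[37,6],[39,0],[46,12],[50,0]]
[[4,11],[14,12],[19,15],[35,12],[50,0]]
[[4,11],[14,12],[19,15],[35,12],[50,0]]
[[4,11],[14,12],[19,15],[35,12],[50,0]]
[[4,11],[14,12],[19,15],[35,12],[47,15],[50,0]]
[[4,11],[14,12],[19,15],[35,12],[47,15],[50,0]]
[[4,11],[14,12],[19,15],[35,12],[47,15],[50,0]]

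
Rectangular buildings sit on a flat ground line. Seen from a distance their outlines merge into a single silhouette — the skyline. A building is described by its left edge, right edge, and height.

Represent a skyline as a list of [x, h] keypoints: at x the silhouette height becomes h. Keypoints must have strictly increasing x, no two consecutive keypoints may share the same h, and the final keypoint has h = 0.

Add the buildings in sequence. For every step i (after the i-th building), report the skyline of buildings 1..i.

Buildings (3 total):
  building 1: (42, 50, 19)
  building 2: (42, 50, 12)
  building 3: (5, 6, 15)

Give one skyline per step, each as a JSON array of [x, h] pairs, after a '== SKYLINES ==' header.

== SKYLINES ==
[[42,19],[50,0]]
[[42,19],[50,0]]
[[5,15],[6,0],[42,19],[50,0]]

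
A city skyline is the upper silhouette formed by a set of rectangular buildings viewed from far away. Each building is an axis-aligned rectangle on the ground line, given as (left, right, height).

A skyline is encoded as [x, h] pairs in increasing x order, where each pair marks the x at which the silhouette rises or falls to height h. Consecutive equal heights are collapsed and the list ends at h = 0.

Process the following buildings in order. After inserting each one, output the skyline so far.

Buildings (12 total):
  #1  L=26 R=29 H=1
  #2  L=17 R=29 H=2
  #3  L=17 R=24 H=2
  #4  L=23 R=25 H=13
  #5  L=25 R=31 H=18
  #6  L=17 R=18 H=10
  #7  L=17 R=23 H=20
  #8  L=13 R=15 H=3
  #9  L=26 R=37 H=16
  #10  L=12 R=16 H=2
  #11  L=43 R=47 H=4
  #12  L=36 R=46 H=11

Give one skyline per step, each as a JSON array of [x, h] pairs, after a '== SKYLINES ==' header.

== SKYLINES ==
[[26,1],[29,0]]
[[17,2],[29,0]]
[[17,2],[29,0]]
[[17,2],[23,13],[25,2],[29,0]]
[[17,2],[23,13],[25,18],[31,0]]
[[17,10],[18,2],[23,13],[25,18],[31,0]]
[[17,20],[23,13],[25,18],[31,0]]
[[13,3],[15,0],[17,20],[23,13],[25,18],[31,0]]
[[13,3],[15,0],[17,20],[23,13],[25,18],[31,16],[37,0]]
[[12,2],[13,3],[15,2],[16,0],[17,20],[23,13],[25,18],[31,16],[37,0]]
[[12,2],[13,3],[15,2],[16,0],[17,20],[23,13],[25,18],[31,16],[37,0],[43,4],[47,0]]
[[12,2],[13,3],[15,2],[16,0],[17,20],[23,13],[25,18],[31,16],[37,11],[46,4],[47,0]]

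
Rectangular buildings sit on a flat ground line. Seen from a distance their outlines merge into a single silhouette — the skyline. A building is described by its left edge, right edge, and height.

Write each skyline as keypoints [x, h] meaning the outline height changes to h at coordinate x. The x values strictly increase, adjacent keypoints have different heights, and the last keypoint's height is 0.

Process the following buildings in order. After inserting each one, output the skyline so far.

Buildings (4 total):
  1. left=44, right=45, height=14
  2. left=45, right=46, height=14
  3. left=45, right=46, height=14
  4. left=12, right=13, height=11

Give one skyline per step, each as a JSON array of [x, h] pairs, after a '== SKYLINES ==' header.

== SKYLINES ==
[[44,14],[45,0]]
[[44,14],[46,0]]
[[44,14],[46,0]]
[[12,11],[13,0],[44,14],[46,0]]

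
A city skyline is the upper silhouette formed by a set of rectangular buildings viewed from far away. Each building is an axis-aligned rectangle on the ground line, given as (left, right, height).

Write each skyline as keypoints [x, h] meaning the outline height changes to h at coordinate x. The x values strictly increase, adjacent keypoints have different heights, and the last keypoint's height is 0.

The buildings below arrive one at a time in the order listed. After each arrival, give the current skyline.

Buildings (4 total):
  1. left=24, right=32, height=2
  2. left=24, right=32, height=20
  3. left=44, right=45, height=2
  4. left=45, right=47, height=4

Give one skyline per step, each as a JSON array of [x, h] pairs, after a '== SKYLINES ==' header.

== SKYLINES ==
[[24,2],[32,0]]
[[24,20],[32,0]]
[[24,20],[32,0],[44,2],[45,0]]
[[24,20],[32,0],[44,2],[45,4],[47,0]]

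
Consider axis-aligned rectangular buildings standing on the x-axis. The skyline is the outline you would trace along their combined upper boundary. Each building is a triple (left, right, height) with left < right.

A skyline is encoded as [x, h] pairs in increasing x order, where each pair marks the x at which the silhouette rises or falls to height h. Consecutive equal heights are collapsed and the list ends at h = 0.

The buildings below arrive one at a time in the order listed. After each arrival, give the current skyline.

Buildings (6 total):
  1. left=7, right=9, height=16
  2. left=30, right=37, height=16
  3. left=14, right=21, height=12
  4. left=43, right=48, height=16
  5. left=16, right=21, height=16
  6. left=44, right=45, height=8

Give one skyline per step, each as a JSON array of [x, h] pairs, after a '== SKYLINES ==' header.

== SKYLINES ==
[[7,16],[9,0]]
[[7,16],[9,0],[30,16],[37,0]]
[[7,16],[9,0],[14,12],[21,0],[30,16],[37,0]]
[[7,16],[9,0],[14,12],[21,0],[30,16],[37,0],[43,16],[48,0]]
[[7,16],[9,0],[14,12],[16,16],[21,0],[30,16],[37,0],[43,16],[48,0]]
[[7,16],[9,0],[14,12],[16,16],[21,0],[30,16],[37,0],[43,16],[48,0]]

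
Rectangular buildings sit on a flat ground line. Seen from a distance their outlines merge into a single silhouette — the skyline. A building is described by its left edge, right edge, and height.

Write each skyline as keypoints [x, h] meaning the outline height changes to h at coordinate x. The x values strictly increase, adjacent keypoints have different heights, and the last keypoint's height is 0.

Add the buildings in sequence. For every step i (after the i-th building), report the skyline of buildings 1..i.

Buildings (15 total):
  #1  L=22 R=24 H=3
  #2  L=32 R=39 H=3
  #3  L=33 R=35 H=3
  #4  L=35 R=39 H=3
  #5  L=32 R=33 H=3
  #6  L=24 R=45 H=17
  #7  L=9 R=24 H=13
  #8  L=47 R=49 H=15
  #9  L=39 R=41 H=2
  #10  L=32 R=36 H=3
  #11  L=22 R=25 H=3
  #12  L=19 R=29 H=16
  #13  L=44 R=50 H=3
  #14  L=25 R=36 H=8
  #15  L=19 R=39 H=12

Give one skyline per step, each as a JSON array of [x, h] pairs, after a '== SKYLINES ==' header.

== SKYLINES ==
[[22,3],[24,0]]
[[22,3],[24,0],[32,3],[39,0]]
[[22,3],[24,0],[32,3],[39,0]]
[[22,3],[24,0],[32,3],[39,0]]
[[22,3],[24,0],[32,3],[39,0]]
[[22,3],[24,17],[45,0]]
[[9,13],[24,17],[45,0]]
[[9,13],[24,17],[45,0],[47,15],[49,0]]
[[9,13],[24,17],[45,0],[47,15],[49,0]]
[[9,13],[24,17],[45,0],[47,15],[49,0]]
[[9,13],[24,17],[45,0],[47,15],[49,0]]
[[9,13],[19,16],[24,17],[45,0],[47,15],[49,0]]
[[9,13],[19,16],[24,17],[45,3],[47,15],[49,3],[50,0]]
[[9,13],[19,16],[24,17],[45,3],[47,15],[49,3],[50,0]]
[[9,13],[19,16],[24,17],[45,3],[47,15],[49,3],[50,0]]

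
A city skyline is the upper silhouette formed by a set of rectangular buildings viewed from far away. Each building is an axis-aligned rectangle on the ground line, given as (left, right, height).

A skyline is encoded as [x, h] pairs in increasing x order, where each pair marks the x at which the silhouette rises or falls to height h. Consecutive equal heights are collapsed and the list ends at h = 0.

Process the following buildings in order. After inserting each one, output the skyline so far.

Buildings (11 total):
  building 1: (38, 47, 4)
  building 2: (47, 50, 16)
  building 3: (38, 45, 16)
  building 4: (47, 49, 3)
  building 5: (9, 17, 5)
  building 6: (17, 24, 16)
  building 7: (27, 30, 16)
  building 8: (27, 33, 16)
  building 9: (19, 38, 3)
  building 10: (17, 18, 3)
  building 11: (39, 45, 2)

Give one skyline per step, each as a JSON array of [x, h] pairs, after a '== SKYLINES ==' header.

== SKYLINES ==
[[38,4],[47,0]]
[[38,4],[47,16],[50,0]]
[[38,16],[45,4],[47,16],[50,0]]
[[38,16],[45,4],[47,16],[50,0]]
[[9,5],[17,0],[38,16],[45,4],[47,16],[50,0]]
[[9,5],[17,16],[24,0],[38,16],[45,4],[47,16],[50,0]]
[[9,5],[17,16],[24,0],[27,16],[30,0],[38,16],[45,4],[47,16],[50,0]]
[[9,5],[17,16],[24,0],[27,16],[33,0],[38,16],[45,4],[47,16],[50,0]]
[[9,5],[17,16],[24,3],[27,16],[33,3],[38,16],[45,4],[47,16],[50,0]]
[[9,5],[17,16],[24,3],[27,16],[33,3],[38,16],[45,4],[47,16],[50,0]]
[[9,5],[17,16],[24,3],[27,16],[33,3],[38,16],[45,4],[47,16],[50,0]]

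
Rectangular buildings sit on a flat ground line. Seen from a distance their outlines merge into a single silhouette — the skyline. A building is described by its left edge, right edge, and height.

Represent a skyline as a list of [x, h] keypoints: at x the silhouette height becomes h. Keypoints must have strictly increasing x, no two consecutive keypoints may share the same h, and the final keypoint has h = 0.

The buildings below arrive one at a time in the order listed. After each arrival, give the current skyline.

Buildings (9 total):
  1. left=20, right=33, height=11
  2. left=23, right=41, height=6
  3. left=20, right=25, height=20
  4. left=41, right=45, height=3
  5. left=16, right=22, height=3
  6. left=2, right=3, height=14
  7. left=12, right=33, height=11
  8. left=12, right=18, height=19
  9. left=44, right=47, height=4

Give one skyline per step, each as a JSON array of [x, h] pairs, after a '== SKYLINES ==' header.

== SKYLINES ==
[[20,11],[33,0]]
[[20,11],[33,6],[41,0]]
[[20,20],[25,11],[33,6],[41,0]]
[[20,20],[25,11],[33,6],[41,3],[45,0]]
[[16,3],[20,20],[25,11],[33,6],[41,3],[45,0]]
[[2,14],[3,0],[16,3],[20,20],[25,11],[33,6],[41,3],[45,0]]
[[2,14],[3,0],[12,11],[20,20],[25,11],[33,6],[41,3],[45,0]]
[[2,14],[3,0],[12,19],[18,11],[20,20],[25,11],[33,6],[41,3],[45,0]]
[[2,14],[3,0],[12,19],[18,11],[20,20],[25,11],[33,6],[41,3],[44,4],[47,0]]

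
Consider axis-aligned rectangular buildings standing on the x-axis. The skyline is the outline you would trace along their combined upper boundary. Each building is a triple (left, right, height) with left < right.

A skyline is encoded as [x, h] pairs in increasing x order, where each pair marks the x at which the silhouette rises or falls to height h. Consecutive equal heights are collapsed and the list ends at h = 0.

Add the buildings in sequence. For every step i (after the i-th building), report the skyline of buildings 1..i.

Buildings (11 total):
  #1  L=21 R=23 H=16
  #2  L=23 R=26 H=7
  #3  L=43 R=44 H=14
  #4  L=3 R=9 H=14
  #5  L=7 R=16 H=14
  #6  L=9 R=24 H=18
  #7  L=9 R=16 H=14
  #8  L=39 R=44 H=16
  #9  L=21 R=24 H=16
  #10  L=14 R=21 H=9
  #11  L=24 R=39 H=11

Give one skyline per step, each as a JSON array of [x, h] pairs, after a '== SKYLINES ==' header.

== SKYLINES ==
[[21,16],[23,0]]
[[21,16],[23,7],[26,0]]
[[21,16],[23,7],[26,0],[43,14],[44,0]]
[[3,14],[9,0],[21,16],[23,7],[26,0],[43,14],[44,0]]
[[3,14],[16,0],[21,16],[23,7],[26,0],[43,14],[44,0]]
[[3,14],[9,18],[24,7],[26,0],[43,14],[44,0]]
[[3,14],[9,18],[24,7],[26,0],[43,14],[44,0]]
[[3,14],[9,18],[24,7],[26,0],[39,16],[44,0]]
[[3,14],[9,18],[24,7],[26,0],[39,16],[44,0]]
[[3,14],[9,18],[24,7],[26,0],[39,16],[44,0]]
[[3,14],[9,18],[24,11],[39,16],[44,0]]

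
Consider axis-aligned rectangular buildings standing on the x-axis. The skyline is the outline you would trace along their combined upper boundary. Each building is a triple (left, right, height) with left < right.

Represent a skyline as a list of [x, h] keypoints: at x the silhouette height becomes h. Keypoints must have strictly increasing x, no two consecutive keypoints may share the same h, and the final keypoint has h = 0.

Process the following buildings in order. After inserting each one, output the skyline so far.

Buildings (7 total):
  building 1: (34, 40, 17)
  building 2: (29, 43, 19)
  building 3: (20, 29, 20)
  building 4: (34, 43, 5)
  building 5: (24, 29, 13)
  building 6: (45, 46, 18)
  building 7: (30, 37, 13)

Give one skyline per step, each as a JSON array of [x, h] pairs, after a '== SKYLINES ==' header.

== SKYLINES ==
[[34,17],[40,0]]
[[29,19],[43,0]]
[[20,20],[29,19],[43,0]]
[[20,20],[29,19],[43,0]]
[[20,20],[29,19],[43,0]]
[[20,20],[29,19],[43,0],[45,18],[46,0]]
[[20,20],[29,19],[43,0],[45,18],[46,0]]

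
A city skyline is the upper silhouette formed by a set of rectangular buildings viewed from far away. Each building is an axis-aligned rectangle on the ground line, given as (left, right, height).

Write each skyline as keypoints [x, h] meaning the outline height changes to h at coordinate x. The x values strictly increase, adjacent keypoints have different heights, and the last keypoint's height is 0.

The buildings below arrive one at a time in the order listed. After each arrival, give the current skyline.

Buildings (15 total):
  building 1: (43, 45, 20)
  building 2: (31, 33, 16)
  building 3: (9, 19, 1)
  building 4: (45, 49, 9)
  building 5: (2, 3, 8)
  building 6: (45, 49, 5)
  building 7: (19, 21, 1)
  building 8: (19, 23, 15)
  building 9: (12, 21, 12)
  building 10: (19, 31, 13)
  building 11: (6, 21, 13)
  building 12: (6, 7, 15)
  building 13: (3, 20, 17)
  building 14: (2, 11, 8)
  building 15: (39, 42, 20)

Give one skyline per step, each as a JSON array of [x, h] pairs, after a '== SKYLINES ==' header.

== SKYLINES ==
[[43,20],[45,0]]
[[31,16],[33,0],[43,20],[45,0]]
[[9,1],[19,0],[31,16],[33,0],[43,20],[45,0]]
[[9,1],[19,0],[31,16],[33,0],[43,20],[45,9],[49,0]]
[[2,8],[3,0],[9,1],[19,0],[31,16],[33,0],[43,20],[45,9],[49,0]]
[[2,8],[3,0],[9,1],[19,0],[31,16],[33,0],[43,20],[45,9],[49,0]]
[[2,8],[3,0],[9,1],[21,0],[31,16],[33,0],[43,20],[45,9],[49,0]]
[[2,8],[3,0],[9,1],[19,15],[23,0],[31,16],[33,0],[43,20],[45,9],[49,0]]
[[2,8],[3,0],[9,1],[12,12],[19,15],[23,0],[31,16],[33,0],[43,20],[45,9],[49,0]]
[[2,8],[3,0],[9,1],[12,12],[19,15],[23,13],[31,16],[33,0],[43,20],[45,9],[49,0]]
[[2,8],[3,0],[6,13],[19,15],[23,13],[31,16],[33,0],[43,20],[45,9],[49,0]]
[[2,8],[3,0],[6,15],[7,13],[19,15],[23,13],[31,16],[33,0],[43,20],[45,9],[49,0]]
[[2,8],[3,17],[20,15],[23,13],[31,16],[33,0],[43,20],[45,9],[49,0]]
[[2,8],[3,17],[20,15],[23,13],[31,16],[33,0],[43,20],[45,9],[49,0]]
[[2,8],[3,17],[20,15],[23,13],[31,16],[33,0],[39,20],[42,0],[43,20],[45,9],[49,0]]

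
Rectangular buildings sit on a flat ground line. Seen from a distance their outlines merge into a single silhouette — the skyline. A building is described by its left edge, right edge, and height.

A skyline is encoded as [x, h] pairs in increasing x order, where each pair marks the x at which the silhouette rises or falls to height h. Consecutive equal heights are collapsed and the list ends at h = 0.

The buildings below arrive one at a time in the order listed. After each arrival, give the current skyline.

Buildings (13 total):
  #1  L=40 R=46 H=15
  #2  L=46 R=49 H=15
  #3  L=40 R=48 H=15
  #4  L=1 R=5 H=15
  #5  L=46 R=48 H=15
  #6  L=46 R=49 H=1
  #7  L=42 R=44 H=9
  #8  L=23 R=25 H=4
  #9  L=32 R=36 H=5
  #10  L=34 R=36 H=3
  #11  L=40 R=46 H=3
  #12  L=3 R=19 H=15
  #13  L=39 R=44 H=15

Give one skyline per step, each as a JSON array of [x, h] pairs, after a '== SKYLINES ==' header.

== SKYLINES ==
[[40,15],[46,0]]
[[40,15],[49,0]]
[[40,15],[49,0]]
[[1,15],[5,0],[40,15],[49,0]]
[[1,15],[5,0],[40,15],[49,0]]
[[1,15],[5,0],[40,15],[49,0]]
[[1,15],[5,0],[40,15],[49,0]]
[[1,15],[5,0],[23,4],[25,0],[40,15],[49,0]]
[[1,15],[5,0],[23,4],[25,0],[32,5],[36,0],[40,15],[49,0]]
[[1,15],[5,0],[23,4],[25,0],[32,5],[36,0],[40,15],[49,0]]
[[1,15],[5,0],[23,4],[25,0],[32,5],[36,0],[40,15],[49,0]]
[[1,15],[19,0],[23,4],[25,0],[32,5],[36,0],[40,15],[49,0]]
[[1,15],[19,0],[23,4],[25,0],[32,5],[36,0],[39,15],[49,0]]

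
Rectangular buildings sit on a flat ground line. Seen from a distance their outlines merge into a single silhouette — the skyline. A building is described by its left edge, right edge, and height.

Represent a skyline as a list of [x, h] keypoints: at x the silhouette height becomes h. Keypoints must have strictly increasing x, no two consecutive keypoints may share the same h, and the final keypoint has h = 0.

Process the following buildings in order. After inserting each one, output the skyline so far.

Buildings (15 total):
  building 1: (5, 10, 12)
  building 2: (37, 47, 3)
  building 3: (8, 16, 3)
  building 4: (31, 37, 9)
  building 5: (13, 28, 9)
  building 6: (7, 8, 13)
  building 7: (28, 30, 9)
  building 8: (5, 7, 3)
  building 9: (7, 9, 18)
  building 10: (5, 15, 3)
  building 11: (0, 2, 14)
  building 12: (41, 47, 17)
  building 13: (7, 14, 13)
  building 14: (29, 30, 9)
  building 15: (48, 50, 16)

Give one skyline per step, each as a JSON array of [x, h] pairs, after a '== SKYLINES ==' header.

== SKYLINES ==
[[5,12],[10,0]]
[[5,12],[10,0],[37,3],[47,0]]
[[5,12],[10,3],[16,0],[37,3],[47,0]]
[[5,12],[10,3],[16,0],[31,9],[37,3],[47,0]]
[[5,12],[10,3],[13,9],[28,0],[31,9],[37,3],[47,0]]
[[5,12],[7,13],[8,12],[10,3],[13,9],[28,0],[31,9],[37,3],[47,0]]
[[5,12],[7,13],[8,12],[10,3],[13,9],[30,0],[31,9],[37,3],[47,0]]
[[5,12],[7,13],[8,12],[10,3],[13,9],[30,0],[31,9],[37,3],[47,0]]
[[5,12],[7,18],[9,12],[10,3],[13,9],[30,0],[31,9],[37,3],[47,0]]
[[5,12],[7,18],[9,12],[10,3],[13,9],[30,0],[31,9],[37,3],[47,0]]
[[0,14],[2,0],[5,12],[7,18],[9,12],[10,3],[13,9],[30,0],[31,9],[37,3],[47,0]]
[[0,14],[2,0],[5,12],[7,18],[9,12],[10,3],[13,9],[30,0],[31,9],[37,3],[41,17],[47,0]]
[[0,14],[2,0],[5,12],[7,18],[9,13],[14,9],[30,0],[31,9],[37,3],[41,17],[47,0]]
[[0,14],[2,0],[5,12],[7,18],[9,13],[14,9],[30,0],[31,9],[37,3],[41,17],[47,0]]
[[0,14],[2,0],[5,12],[7,18],[9,13],[14,9],[30,0],[31,9],[37,3],[41,17],[47,0],[48,16],[50,0]]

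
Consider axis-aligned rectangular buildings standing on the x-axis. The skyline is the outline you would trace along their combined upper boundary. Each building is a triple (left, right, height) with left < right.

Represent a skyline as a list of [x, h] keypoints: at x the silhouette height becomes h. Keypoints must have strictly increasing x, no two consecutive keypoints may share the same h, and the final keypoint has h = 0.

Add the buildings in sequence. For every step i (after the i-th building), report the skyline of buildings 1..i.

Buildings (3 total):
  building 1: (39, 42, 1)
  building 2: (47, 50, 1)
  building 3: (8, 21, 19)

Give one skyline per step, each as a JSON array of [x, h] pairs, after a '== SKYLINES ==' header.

== SKYLINES ==
[[39,1],[42,0]]
[[39,1],[42,0],[47,1],[50,0]]
[[8,19],[21,0],[39,1],[42,0],[47,1],[50,0]]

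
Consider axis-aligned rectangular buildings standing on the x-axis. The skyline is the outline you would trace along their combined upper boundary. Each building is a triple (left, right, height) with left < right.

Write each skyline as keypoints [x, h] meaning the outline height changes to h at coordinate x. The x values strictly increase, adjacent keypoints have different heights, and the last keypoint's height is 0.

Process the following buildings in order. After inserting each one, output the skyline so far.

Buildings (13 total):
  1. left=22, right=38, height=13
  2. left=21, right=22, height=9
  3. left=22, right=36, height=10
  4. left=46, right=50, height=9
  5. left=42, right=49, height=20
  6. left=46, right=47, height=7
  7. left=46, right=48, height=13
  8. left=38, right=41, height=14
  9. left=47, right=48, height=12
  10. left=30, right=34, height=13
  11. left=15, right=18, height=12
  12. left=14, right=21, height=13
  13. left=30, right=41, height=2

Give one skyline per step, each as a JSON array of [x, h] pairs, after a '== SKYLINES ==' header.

== SKYLINES ==
[[22,13],[38,0]]
[[21,9],[22,13],[38,0]]
[[21,9],[22,13],[38,0]]
[[21,9],[22,13],[38,0],[46,9],[50,0]]
[[21,9],[22,13],[38,0],[42,20],[49,9],[50,0]]
[[21,9],[22,13],[38,0],[42,20],[49,9],[50,0]]
[[21,9],[22,13],[38,0],[42,20],[49,9],[50,0]]
[[21,9],[22,13],[38,14],[41,0],[42,20],[49,9],[50,0]]
[[21,9],[22,13],[38,14],[41,0],[42,20],[49,9],[50,0]]
[[21,9],[22,13],[38,14],[41,0],[42,20],[49,9],[50,0]]
[[15,12],[18,0],[21,9],[22,13],[38,14],[41,0],[42,20],[49,9],[50,0]]
[[14,13],[21,9],[22,13],[38,14],[41,0],[42,20],[49,9],[50,0]]
[[14,13],[21,9],[22,13],[38,14],[41,0],[42,20],[49,9],[50,0]]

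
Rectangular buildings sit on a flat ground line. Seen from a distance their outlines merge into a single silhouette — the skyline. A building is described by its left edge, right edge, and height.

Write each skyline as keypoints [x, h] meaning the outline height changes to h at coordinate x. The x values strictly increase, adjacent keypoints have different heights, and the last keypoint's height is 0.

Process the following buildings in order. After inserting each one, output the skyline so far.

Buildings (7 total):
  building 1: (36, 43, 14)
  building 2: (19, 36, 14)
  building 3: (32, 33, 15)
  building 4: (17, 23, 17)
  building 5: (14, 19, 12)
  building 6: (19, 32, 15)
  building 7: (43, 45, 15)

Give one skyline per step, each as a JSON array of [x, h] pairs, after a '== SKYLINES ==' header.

== SKYLINES ==
[[36,14],[43,0]]
[[19,14],[43,0]]
[[19,14],[32,15],[33,14],[43,0]]
[[17,17],[23,14],[32,15],[33,14],[43,0]]
[[14,12],[17,17],[23,14],[32,15],[33,14],[43,0]]
[[14,12],[17,17],[23,15],[33,14],[43,0]]
[[14,12],[17,17],[23,15],[33,14],[43,15],[45,0]]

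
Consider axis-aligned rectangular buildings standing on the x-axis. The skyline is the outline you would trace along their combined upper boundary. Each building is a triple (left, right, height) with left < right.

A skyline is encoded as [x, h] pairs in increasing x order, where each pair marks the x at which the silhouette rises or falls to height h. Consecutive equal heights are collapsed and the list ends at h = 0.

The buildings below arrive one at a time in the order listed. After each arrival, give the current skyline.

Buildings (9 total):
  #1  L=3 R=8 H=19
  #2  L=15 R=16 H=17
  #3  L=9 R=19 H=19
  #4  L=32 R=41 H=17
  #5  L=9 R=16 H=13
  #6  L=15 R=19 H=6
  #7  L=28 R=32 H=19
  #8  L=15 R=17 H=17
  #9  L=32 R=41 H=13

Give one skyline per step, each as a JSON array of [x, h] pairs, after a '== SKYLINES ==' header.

== SKYLINES ==
[[3,19],[8,0]]
[[3,19],[8,0],[15,17],[16,0]]
[[3,19],[8,0],[9,19],[19,0]]
[[3,19],[8,0],[9,19],[19,0],[32,17],[41,0]]
[[3,19],[8,0],[9,19],[19,0],[32,17],[41,0]]
[[3,19],[8,0],[9,19],[19,0],[32,17],[41,0]]
[[3,19],[8,0],[9,19],[19,0],[28,19],[32,17],[41,0]]
[[3,19],[8,0],[9,19],[19,0],[28,19],[32,17],[41,0]]
[[3,19],[8,0],[9,19],[19,0],[28,19],[32,17],[41,0]]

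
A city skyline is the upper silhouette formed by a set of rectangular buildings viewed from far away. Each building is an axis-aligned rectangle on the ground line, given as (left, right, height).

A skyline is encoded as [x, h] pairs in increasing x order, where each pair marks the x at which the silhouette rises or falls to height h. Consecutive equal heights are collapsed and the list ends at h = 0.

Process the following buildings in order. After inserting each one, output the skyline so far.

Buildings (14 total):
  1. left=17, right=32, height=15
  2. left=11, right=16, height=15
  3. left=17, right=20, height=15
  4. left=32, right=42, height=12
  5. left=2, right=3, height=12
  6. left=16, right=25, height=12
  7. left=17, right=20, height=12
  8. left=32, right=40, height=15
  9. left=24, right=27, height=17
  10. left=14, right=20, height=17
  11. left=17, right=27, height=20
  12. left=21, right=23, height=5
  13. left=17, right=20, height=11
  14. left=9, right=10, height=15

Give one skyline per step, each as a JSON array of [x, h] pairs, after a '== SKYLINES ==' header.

== SKYLINES ==
[[17,15],[32,0]]
[[11,15],[16,0],[17,15],[32,0]]
[[11,15],[16,0],[17,15],[32,0]]
[[11,15],[16,0],[17,15],[32,12],[42,0]]
[[2,12],[3,0],[11,15],[16,0],[17,15],[32,12],[42,0]]
[[2,12],[3,0],[11,15],[16,12],[17,15],[32,12],[42,0]]
[[2,12],[3,0],[11,15],[16,12],[17,15],[32,12],[42,0]]
[[2,12],[3,0],[11,15],[16,12],[17,15],[40,12],[42,0]]
[[2,12],[3,0],[11,15],[16,12],[17,15],[24,17],[27,15],[40,12],[42,0]]
[[2,12],[3,0],[11,15],[14,17],[20,15],[24,17],[27,15],[40,12],[42,0]]
[[2,12],[3,0],[11,15],[14,17],[17,20],[27,15],[40,12],[42,0]]
[[2,12],[3,0],[11,15],[14,17],[17,20],[27,15],[40,12],[42,0]]
[[2,12],[3,0],[11,15],[14,17],[17,20],[27,15],[40,12],[42,0]]
[[2,12],[3,0],[9,15],[10,0],[11,15],[14,17],[17,20],[27,15],[40,12],[42,0]]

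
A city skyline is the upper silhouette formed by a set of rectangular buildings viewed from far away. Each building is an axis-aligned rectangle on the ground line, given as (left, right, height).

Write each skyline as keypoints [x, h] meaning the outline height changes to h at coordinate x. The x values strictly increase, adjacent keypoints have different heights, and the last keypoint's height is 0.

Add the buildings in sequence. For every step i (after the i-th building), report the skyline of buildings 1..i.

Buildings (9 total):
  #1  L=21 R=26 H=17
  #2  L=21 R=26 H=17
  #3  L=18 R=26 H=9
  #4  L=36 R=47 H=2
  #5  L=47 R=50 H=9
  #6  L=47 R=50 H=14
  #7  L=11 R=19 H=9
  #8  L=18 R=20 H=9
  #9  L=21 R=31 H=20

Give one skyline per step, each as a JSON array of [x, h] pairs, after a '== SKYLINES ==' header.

== SKYLINES ==
[[21,17],[26,0]]
[[21,17],[26,0]]
[[18,9],[21,17],[26,0]]
[[18,9],[21,17],[26,0],[36,2],[47,0]]
[[18,9],[21,17],[26,0],[36,2],[47,9],[50,0]]
[[18,9],[21,17],[26,0],[36,2],[47,14],[50,0]]
[[11,9],[21,17],[26,0],[36,2],[47,14],[50,0]]
[[11,9],[21,17],[26,0],[36,2],[47,14],[50,0]]
[[11,9],[21,20],[31,0],[36,2],[47,14],[50,0]]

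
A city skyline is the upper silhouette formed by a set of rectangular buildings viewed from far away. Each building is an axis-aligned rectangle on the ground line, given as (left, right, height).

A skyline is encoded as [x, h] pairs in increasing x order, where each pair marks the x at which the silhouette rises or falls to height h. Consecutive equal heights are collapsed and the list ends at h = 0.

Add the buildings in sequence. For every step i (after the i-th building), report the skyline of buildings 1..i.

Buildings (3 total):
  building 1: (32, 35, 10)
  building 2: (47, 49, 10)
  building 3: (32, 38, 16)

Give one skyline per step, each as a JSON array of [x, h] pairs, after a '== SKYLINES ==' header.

== SKYLINES ==
[[32,10],[35,0]]
[[32,10],[35,0],[47,10],[49,0]]
[[32,16],[38,0],[47,10],[49,0]]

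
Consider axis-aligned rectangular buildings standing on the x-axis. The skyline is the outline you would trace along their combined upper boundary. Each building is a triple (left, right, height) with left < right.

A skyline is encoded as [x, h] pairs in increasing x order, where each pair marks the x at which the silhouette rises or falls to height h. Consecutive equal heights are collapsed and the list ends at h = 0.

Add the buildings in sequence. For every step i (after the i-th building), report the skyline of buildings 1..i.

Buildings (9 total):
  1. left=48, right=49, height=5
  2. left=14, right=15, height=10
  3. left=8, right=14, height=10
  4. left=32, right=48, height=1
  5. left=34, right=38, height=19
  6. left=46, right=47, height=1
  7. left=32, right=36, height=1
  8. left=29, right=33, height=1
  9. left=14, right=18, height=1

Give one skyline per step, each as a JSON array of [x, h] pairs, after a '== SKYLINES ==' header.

== SKYLINES ==
[[48,5],[49,0]]
[[14,10],[15,0],[48,5],[49,0]]
[[8,10],[15,0],[48,5],[49,0]]
[[8,10],[15,0],[32,1],[48,5],[49,0]]
[[8,10],[15,0],[32,1],[34,19],[38,1],[48,5],[49,0]]
[[8,10],[15,0],[32,1],[34,19],[38,1],[48,5],[49,0]]
[[8,10],[15,0],[32,1],[34,19],[38,1],[48,5],[49,0]]
[[8,10],[15,0],[29,1],[34,19],[38,1],[48,5],[49,0]]
[[8,10],[15,1],[18,0],[29,1],[34,19],[38,1],[48,5],[49,0]]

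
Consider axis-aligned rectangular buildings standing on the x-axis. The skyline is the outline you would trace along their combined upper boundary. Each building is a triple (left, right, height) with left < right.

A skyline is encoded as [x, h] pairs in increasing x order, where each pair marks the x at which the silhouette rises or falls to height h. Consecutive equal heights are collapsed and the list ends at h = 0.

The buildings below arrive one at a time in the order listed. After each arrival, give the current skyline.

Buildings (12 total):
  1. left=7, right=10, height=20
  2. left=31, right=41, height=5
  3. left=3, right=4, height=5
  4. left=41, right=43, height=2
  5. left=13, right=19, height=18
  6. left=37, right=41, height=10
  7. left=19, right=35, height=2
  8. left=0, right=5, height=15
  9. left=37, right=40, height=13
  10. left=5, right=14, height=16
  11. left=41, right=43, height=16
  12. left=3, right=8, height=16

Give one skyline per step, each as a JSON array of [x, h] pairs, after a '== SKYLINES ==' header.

== SKYLINES ==
[[7,20],[10,0]]
[[7,20],[10,0],[31,5],[41,0]]
[[3,5],[4,0],[7,20],[10,0],[31,5],[41,0]]
[[3,5],[4,0],[7,20],[10,0],[31,5],[41,2],[43,0]]
[[3,5],[4,0],[7,20],[10,0],[13,18],[19,0],[31,5],[41,2],[43,0]]
[[3,5],[4,0],[7,20],[10,0],[13,18],[19,0],[31,5],[37,10],[41,2],[43,0]]
[[3,5],[4,0],[7,20],[10,0],[13,18],[19,2],[31,5],[37,10],[41,2],[43,0]]
[[0,15],[5,0],[7,20],[10,0],[13,18],[19,2],[31,5],[37,10],[41,2],[43,0]]
[[0,15],[5,0],[7,20],[10,0],[13,18],[19,2],[31,5],[37,13],[40,10],[41,2],[43,0]]
[[0,15],[5,16],[7,20],[10,16],[13,18],[19,2],[31,5],[37,13],[40,10],[41,2],[43,0]]
[[0,15],[5,16],[7,20],[10,16],[13,18],[19,2],[31,5],[37,13],[40,10],[41,16],[43,0]]
[[0,15],[3,16],[7,20],[10,16],[13,18],[19,2],[31,5],[37,13],[40,10],[41,16],[43,0]]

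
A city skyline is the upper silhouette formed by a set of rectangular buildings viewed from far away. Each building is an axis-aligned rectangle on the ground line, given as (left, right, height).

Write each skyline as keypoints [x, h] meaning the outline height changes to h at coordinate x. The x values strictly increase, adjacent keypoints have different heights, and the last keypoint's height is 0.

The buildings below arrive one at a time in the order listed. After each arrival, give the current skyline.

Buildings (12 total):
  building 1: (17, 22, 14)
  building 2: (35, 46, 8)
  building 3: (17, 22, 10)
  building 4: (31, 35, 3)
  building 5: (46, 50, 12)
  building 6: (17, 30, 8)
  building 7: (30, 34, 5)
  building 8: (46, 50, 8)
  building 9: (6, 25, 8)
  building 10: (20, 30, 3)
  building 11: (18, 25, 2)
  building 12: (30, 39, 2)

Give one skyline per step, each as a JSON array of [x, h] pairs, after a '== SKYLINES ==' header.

== SKYLINES ==
[[17,14],[22,0]]
[[17,14],[22,0],[35,8],[46,0]]
[[17,14],[22,0],[35,8],[46,0]]
[[17,14],[22,0],[31,3],[35,8],[46,0]]
[[17,14],[22,0],[31,3],[35,8],[46,12],[50,0]]
[[17,14],[22,8],[30,0],[31,3],[35,8],[46,12],[50,0]]
[[17,14],[22,8],[30,5],[34,3],[35,8],[46,12],[50,0]]
[[17,14],[22,8],[30,5],[34,3],[35,8],[46,12],[50,0]]
[[6,8],[17,14],[22,8],[30,5],[34,3],[35,8],[46,12],[50,0]]
[[6,8],[17,14],[22,8],[30,5],[34,3],[35,8],[46,12],[50,0]]
[[6,8],[17,14],[22,8],[30,5],[34,3],[35,8],[46,12],[50,0]]
[[6,8],[17,14],[22,8],[30,5],[34,3],[35,8],[46,12],[50,0]]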